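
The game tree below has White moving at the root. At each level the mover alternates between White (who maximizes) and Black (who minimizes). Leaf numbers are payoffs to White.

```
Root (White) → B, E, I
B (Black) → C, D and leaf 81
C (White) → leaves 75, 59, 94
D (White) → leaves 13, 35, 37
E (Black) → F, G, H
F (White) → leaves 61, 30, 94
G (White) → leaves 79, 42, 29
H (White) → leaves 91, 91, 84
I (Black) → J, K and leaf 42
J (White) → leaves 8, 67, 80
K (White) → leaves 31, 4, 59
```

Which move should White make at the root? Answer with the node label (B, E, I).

C (White): max(75, 59, 94) = 94
D (White): max(13, 35, 37) = 37
B (Black): min(94, 37, 81) = 37
F (White): max(61, 30, 94) = 94
G (White): max(79, 42, 29) = 79
H (White): max(91, 91, 84) = 91
E (Black): min(94, 79, 91) = 79
J (White): max(8, 67, 80) = 80
K (White): max(31, 4, 59) = 59
I (Black): min(80, 59, 42) = 42
Root (White): max(37, 79, 42) = 79
White picks the child with the highest value: E (value 79).

E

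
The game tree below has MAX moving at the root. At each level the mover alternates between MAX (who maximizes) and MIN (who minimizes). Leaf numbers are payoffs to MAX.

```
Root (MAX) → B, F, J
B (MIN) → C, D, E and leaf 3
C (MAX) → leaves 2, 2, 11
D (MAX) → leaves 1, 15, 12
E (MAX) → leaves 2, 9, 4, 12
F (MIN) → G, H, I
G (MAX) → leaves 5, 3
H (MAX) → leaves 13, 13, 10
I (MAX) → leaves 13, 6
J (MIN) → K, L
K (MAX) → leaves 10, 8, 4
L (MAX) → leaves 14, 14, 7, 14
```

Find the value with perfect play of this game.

C (MAX): max(2, 2, 11) = 11
D (MAX): max(1, 15, 12) = 15
E (MAX): max(2, 9, 4, 12) = 12
B (MIN): min(11, 15, 12, 3) = 3
G (MAX): max(5, 3) = 5
H (MAX): max(13, 13, 10) = 13
I (MAX): max(13, 6) = 13
F (MIN): min(5, 13, 13) = 5
K (MAX): max(10, 8, 4) = 10
L (MAX): max(14, 14, 7, 14) = 14
J (MIN): min(10, 14) = 10
Root (MAX): max(3, 5, 10) = 10

10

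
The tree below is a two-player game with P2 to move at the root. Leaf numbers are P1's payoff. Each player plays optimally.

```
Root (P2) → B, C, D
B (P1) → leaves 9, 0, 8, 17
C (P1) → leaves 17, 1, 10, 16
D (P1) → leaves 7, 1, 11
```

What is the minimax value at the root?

11

B (P1): max(9, 0, 8, 17) = 17
C (P1): max(17, 1, 10, 16) = 17
D (P1): max(7, 1, 11) = 11
Root (P2): min(17, 17, 11) = 11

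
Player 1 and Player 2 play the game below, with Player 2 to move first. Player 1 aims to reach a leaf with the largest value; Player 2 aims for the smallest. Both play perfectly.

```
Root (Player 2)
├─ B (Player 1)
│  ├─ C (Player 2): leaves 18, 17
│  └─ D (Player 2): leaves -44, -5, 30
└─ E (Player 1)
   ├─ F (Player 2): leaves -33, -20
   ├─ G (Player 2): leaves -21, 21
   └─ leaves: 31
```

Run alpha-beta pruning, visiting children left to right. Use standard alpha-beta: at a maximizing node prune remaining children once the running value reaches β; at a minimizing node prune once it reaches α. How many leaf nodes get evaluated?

8

C [α=-∞,β=+∞]: v=17
D [α=17,β=+∞]: v=-44 after child 1 ≤ α → α-cutoff, skip 2
B [α=-∞,β=+∞]: v=17
F [α=-∞,β=17]: v=-33
G [α=-33,β=17]: v=-21
E [α=-∞,β=17]: v=31
Root [α=-∞,β=+∞]: v=17
Leaves evaluated: 8 of 10.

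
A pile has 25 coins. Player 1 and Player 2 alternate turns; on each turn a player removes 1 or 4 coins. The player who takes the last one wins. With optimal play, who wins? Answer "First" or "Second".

Compute winning (W) and losing (L) positions by backward induction:
i:   0  1  2  3  4  5  6  7  8  9 10 11 12 13 14 15 16 17 18 19 20 21 22 23 24 25
     L  W  L  W  W  L  W  L  W  W  L  W  L  W  W  L  W  L  W  W  L  W  L  W  W  L
Position 25 is L, so the second player wins.

Second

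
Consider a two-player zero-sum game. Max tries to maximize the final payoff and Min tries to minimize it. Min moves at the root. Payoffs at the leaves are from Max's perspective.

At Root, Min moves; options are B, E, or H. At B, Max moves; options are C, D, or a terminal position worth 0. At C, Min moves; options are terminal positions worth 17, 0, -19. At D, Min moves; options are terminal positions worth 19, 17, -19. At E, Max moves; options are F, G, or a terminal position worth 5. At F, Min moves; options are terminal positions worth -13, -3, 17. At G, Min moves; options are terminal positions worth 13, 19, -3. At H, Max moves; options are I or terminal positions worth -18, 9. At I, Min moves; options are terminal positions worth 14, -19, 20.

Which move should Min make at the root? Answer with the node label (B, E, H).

C (Min): min(17, 0, -19) = -19
D (Min): min(19, 17, -19) = -19
B (Max): max(-19, -19, 0) = 0
F (Min): min(-13, -3, 17) = -13
G (Min): min(13, 19, -3) = -3
E (Max): max(-13, -3, 5) = 5
I (Min): min(14, -19, 20) = -19
H (Max): max(-19, -18, 9) = 9
Root (Min): min(0, 5, 9) = 0
Min picks the child with the lowest value: B (value 0).

B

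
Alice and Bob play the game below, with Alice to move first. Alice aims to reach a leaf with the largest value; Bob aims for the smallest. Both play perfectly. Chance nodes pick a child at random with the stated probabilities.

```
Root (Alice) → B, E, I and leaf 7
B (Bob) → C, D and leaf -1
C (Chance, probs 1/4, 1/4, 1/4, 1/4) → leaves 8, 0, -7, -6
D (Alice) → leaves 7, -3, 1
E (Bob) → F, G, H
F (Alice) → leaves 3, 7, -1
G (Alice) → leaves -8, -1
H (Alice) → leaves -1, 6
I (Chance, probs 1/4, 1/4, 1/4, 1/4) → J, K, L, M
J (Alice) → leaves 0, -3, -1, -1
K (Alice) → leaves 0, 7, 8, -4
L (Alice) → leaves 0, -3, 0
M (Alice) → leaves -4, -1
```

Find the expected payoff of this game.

C (Chance): 1/4·8 + 1/4·0 + 1/4·-7 + 1/4·-6 = -1.25
D (Alice): max(7, -3, 1) = 7
B (Bob): min(-1.25, 7, -1) = -1.25
F (Alice): max(3, 7, -1) = 7
G (Alice): max(-8, -1) = -1
H (Alice): max(-1, 6) = 6
E (Bob): min(7, -1, 6) = -1
J (Alice): max(0, -3, -1, -1) = 0
K (Alice): max(0, 7, 8, -4) = 8
L (Alice): max(0, -3, 0) = 0
M (Alice): max(-4, -1) = -1
I (Chance): 1/4·0 + 1/4·8 + 1/4·0 + 1/4·-1 = 1.75
Root (Alice): max(-1.25, -1, 1.75, 7) = 7

7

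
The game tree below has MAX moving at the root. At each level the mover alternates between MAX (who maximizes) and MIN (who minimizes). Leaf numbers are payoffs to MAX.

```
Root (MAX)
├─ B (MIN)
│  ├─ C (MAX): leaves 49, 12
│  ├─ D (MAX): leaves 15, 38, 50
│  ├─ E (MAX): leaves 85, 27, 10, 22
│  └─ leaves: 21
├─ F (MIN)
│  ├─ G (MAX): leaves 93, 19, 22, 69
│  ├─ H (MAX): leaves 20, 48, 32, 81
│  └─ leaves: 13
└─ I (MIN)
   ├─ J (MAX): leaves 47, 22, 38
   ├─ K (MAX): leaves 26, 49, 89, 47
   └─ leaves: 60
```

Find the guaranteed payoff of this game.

C (MAX): max(49, 12) = 49
D (MAX): max(15, 38, 50) = 50
E (MAX): max(85, 27, 10, 22) = 85
B (MIN): min(49, 50, 85, 21) = 21
G (MAX): max(93, 19, 22, 69) = 93
H (MAX): max(20, 48, 32, 81) = 81
F (MIN): min(93, 81, 13) = 13
J (MAX): max(47, 22, 38) = 47
K (MAX): max(26, 49, 89, 47) = 89
I (MIN): min(47, 89, 60) = 47
Root (MAX): max(21, 13, 47) = 47

47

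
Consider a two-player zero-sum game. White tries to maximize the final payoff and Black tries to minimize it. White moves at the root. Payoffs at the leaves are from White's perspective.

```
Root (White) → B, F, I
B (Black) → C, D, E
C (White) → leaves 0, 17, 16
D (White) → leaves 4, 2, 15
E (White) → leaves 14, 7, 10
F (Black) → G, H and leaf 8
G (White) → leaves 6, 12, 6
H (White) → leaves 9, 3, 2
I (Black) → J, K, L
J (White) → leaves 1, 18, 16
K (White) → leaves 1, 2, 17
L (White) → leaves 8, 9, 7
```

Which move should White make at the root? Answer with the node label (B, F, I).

C (White): max(0, 17, 16) = 17
D (White): max(4, 2, 15) = 15
E (White): max(14, 7, 10) = 14
B (Black): min(17, 15, 14) = 14
G (White): max(6, 12, 6) = 12
H (White): max(9, 3, 2) = 9
F (Black): min(12, 9, 8) = 8
J (White): max(1, 18, 16) = 18
K (White): max(1, 2, 17) = 17
L (White): max(8, 9, 7) = 9
I (Black): min(18, 17, 9) = 9
Root (White): max(14, 8, 9) = 14
White picks the child with the highest value: B (value 14).

B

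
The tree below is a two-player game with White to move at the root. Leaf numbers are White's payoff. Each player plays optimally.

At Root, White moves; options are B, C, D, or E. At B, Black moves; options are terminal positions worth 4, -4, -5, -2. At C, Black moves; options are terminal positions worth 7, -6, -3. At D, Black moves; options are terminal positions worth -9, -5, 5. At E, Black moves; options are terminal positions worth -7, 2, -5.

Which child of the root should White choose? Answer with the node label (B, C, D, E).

B

B (Black): min(4, -4, -5, -2) = -5
C (Black): min(7, -6, -3) = -6
D (Black): min(-9, -5, 5) = -9
E (Black): min(-7, 2, -5) = -7
Root (White): max(-5, -6, -9, -7) = -5
White picks the child with the highest value: B (value -5).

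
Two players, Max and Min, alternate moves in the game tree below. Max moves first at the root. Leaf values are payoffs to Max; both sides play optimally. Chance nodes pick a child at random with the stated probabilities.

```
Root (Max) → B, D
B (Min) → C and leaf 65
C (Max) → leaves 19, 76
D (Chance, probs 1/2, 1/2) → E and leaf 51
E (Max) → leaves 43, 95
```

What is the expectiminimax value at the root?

73

C (Max): max(19, 76) = 76
B (Min): min(76, 65) = 65
E (Max): max(43, 95) = 95
D (Chance): 1/2·95 + 1/2·51 = 73
Root (Max): max(65, 73) = 73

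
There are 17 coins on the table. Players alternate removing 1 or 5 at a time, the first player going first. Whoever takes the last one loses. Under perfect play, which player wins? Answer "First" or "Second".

Second

Mark each pile size as W (mover wins) or L (mover loses):
i:   0  1  2  3  4  5  6  7  8  9 10 11 12 13 14 15 16 17
     W  L  W  L  W  L  W  L  W  L  W  L  W  L  W  L  W  L
Position 17 is L, so the second player wins.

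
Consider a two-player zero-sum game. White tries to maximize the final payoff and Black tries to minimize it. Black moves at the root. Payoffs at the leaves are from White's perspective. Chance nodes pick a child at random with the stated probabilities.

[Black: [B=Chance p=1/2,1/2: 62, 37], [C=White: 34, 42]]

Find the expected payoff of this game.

B (Chance): 1/2·62 + 1/2·37 = 49.5
C (White): max(34, 42) = 42
Root (Black): min(49.5, 42) = 42

42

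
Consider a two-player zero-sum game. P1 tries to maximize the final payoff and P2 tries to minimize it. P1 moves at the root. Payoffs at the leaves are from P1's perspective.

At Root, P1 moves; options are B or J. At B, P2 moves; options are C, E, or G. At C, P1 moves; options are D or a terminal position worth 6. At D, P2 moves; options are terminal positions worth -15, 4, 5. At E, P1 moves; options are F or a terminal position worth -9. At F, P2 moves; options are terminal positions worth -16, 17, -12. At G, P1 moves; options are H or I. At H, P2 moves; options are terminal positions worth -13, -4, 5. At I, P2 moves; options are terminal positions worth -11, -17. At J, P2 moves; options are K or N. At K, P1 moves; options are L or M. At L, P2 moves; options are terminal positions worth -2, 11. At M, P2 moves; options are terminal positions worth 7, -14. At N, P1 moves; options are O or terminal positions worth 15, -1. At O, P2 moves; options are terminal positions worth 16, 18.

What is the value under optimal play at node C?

D: min(-15, 4, 5) = -15
C: max(-15, 6) = 6

6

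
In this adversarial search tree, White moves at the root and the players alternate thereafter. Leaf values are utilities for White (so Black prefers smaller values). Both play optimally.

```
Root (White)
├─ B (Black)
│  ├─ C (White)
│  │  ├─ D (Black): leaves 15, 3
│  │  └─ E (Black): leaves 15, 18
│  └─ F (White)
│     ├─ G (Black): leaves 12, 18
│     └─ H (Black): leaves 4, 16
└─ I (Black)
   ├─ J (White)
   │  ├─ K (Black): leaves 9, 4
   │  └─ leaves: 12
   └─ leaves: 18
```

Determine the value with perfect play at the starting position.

12

D (Black): min(15, 3) = 3
E (Black): min(15, 18) = 15
C (White): max(3, 15) = 15
G (Black): min(12, 18) = 12
H (Black): min(4, 16) = 4
F (White): max(12, 4) = 12
B (Black): min(15, 12) = 12
K (Black): min(9, 4) = 4
J (White): max(4, 12) = 12
I (Black): min(12, 18) = 12
Root (White): max(12, 12) = 12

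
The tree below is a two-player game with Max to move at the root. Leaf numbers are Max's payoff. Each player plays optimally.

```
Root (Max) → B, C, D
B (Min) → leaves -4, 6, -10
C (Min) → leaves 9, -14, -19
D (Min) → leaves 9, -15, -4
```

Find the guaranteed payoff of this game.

B (Min): min(-4, 6, -10) = -10
C (Min): min(9, -14, -19) = -19
D (Min): min(9, -15, -4) = -15
Root (Max): max(-10, -19, -15) = -10

-10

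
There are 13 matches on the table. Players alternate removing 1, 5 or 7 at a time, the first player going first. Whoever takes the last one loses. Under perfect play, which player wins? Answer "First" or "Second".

Second

i:   0  1  2  3  4  5  6  7  8  9 10 11 12 13
     W  L  W  L  W  L  W  L  W  L  W  L  W  L
Position 13 is L, so the second player wins.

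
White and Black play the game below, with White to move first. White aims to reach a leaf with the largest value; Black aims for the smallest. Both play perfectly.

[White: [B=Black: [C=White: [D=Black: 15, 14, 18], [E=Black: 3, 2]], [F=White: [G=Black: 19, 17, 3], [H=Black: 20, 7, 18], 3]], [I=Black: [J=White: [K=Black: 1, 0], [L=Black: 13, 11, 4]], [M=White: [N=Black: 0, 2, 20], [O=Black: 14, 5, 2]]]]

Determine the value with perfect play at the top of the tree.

D (Black): min(15, 14, 18) = 14
E (Black): min(3, 2) = 2
C (White): max(14, 2) = 14
G (Black): min(19, 17, 3) = 3
H (Black): min(20, 7, 18) = 7
F (White): max(3, 7, 3) = 7
B (Black): min(14, 7) = 7
K (Black): min(1, 0) = 0
L (Black): min(13, 11, 4) = 4
J (White): max(0, 4) = 4
N (Black): min(0, 2, 20) = 0
O (Black): min(14, 5, 2) = 2
M (White): max(0, 2) = 2
I (Black): min(4, 2) = 2
Root (White): max(7, 2) = 7

7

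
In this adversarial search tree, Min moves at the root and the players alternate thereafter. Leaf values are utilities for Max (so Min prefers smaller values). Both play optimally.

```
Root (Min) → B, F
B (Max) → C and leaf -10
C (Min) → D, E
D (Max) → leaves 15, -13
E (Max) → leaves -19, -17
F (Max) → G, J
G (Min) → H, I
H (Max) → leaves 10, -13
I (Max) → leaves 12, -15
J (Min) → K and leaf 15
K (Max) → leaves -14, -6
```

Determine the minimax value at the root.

-10

D (Max): max(15, -13) = 15
E (Max): max(-19, -17) = -17
C (Min): min(15, -17) = -17
B (Max): max(-17, -10) = -10
H (Max): max(10, -13) = 10
I (Max): max(12, -15) = 12
G (Min): min(10, 12) = 10
K (Max): max(-14, -6) = -6
J (Min): min(-6, 15) = -6
F (Max): max(10, -6) = 10
Root (Min): min(-10, 10) = -10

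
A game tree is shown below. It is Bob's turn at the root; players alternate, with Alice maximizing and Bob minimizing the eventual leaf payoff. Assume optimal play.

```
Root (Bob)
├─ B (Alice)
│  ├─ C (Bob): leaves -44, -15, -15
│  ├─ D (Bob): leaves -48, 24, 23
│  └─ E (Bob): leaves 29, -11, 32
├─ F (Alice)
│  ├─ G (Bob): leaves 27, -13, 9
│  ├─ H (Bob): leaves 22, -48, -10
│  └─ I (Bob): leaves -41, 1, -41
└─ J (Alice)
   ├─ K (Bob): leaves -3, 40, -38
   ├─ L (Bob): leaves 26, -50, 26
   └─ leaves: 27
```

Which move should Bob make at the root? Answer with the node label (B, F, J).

F

C (Bob): min(-44, -15, -15) = -44
D (Bob): min(-48, 24, 23) = -48
E (Bob): min(29, -11, 32) = -11
B (Alice): max(-44, -48, -11) = -11
G (Bob): min(27, -13, 9) = -13
H (Bob): min(22, -48, -10) = -48
I (Bob): min(-41, 1, -41) = -41
F (Alice): max(-13, -48, -41) = -13
K (Bob): min(-3, 40, -38) = -38
L (Bob): min(26, -50, 26) = -50
J (Alice): max(-38, -50, 27) = 27
Root (Bob): min(-11, -13, 27) = -13
Bob picks the child with the lowest value: F (value -13).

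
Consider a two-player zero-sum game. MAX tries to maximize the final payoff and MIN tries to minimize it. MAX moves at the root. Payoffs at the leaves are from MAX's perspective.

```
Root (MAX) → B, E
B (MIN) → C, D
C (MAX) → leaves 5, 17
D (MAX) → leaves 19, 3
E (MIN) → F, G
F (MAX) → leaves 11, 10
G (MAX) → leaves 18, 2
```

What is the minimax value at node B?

17

C: max(5, 17) = 17
D: max(19, 3) = 19
B: min(17, 19) = 17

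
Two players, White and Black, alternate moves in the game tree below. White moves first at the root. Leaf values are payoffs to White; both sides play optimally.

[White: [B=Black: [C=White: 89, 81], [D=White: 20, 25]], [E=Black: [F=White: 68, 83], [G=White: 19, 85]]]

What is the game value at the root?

83

C (White): max(89, 81) = 89
D (White): max(20, 25) = 25
B (Black): min(89, 25) = 25
F (White): max(68, 83) = 83
G (White): max(19, 85) = 85
E (Black): min(83, 85) = 83
Root (White): max(25, 83) = 83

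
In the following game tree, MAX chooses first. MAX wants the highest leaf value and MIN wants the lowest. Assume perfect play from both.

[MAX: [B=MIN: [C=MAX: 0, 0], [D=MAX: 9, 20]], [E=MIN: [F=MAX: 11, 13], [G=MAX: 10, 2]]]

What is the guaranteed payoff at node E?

10

F: max(11, 13) = 13
G: max(10, 2) = 10
E: min(13, 10) = 10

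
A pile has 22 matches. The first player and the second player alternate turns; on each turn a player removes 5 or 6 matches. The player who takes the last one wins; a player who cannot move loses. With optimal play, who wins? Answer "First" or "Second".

Positions where the player to move wins (W) vs loses (L):
i:   0  1  2  3  4  5  6  7  8  9 10 11 12 13 14 15 16 17 18 19 20 21 22
     L  L  L  L  L  W  W  W  W  W  W  L  L  L  L  L  W  W  W  W  W  W  L
Position 22 is L, so the second player wins.

Second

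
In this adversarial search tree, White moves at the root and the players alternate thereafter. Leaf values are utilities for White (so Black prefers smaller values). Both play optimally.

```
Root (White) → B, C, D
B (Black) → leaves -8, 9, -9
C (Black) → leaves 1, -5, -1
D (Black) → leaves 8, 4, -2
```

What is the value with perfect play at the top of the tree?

-2

B (Black): min(-8, 9, -9) = -9
C (Black): min(1, -5, -1) = -5
D (Black): min(8, 4, -2) = -2
Root (White): max(-9, -5, -2) = -2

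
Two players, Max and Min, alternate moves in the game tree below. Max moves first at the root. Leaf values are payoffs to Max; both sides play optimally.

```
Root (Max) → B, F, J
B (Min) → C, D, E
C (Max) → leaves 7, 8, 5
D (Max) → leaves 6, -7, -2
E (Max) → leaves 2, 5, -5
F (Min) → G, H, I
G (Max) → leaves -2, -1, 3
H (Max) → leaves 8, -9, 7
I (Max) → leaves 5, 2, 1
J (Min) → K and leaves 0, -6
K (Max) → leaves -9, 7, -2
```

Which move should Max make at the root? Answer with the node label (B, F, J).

C (Max): max(7, 8, 5) = 8
D (Max): max(6, -7, -2) = 6
E (Max): max(2, 5, -5) = 5
B (Min): min(8, 6, 5) = 5
G (Max): max(-2, -1, 3) = 3
H (Max): max(8, -9, 7) = 8
I (Max): max(5, 2, 1) = 5
F (Min): min(3, 8, 5) = 3
K (Max): max(-9, 7, -2) = 7
J (Min): min(7, 0, -6) = -6
Root (Max): max(5, 3, -6) = 5
Max picks the child with the highest value: B (value 5).

B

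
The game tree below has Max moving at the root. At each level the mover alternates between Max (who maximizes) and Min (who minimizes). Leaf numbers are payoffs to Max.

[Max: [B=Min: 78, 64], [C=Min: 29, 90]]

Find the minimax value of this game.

64

B (Min): min(78, 64) = 64
C (Min): min(29, 90) = 29
Root (Max): max(64, 29) = 64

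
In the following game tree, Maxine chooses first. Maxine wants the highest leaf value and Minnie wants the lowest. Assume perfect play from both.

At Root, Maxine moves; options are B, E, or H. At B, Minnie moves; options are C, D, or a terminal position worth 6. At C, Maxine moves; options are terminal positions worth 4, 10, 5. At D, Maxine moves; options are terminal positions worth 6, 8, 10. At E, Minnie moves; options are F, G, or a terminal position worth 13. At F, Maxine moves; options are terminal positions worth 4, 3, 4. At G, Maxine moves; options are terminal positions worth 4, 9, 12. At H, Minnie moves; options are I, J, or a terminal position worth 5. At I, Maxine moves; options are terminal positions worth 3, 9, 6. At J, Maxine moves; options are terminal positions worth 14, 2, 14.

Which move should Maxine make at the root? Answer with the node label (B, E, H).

C (Maxine): max(4, 10, 5) = 10
D (Maxine): max(6, 8, 10) = 10
B (Minnie): min(10, 10, 6) = 6
F (Maxine): max(4, 3, 4) = 4
G (Maxine): max(4, 9, 12) = 12
E (Minnie): min(4, 12, 13) = 4
I (Maxine): max(3, 9, 6) = 9
J (Maxine): max(14, 2, 14) = 14
H (Minnie): min(9, 14, 5) = 5
Root (Maxine): max(6, 4, 5) = 6
Maxine picks the child with the highest value: B (value 6).

B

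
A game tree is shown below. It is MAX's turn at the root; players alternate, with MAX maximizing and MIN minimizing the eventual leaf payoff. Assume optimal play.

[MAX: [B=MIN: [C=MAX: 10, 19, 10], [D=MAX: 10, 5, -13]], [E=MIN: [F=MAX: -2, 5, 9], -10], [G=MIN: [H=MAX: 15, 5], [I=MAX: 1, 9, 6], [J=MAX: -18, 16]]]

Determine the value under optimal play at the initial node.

C (MAX): max(10, 19, 10) = 19
D (MAX): max(10, 5, -13) = 10
B (MIN): min(19, 10) = 10
F (MAX): max(-2, 5, 9) = 9
E (MIN): min(9, -10) = -10
H (MAX): max(15, 5) = 15
I (MAX): max(1, 9, 6) = 9
J (MAX): max(-18, 16) = 16
G (MIN): min(15, 9, 16) = 9
Root (MAX): max(10, -10, 9) = 10

10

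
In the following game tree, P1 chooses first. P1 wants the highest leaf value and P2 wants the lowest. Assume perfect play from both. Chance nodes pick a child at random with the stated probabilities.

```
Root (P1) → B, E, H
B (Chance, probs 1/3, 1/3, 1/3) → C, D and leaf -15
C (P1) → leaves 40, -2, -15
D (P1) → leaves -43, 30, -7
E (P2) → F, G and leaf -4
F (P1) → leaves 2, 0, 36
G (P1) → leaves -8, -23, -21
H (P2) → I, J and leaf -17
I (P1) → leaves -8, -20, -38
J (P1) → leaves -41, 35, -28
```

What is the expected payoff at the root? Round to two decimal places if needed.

18.33

C (P1): max(40, -2, -15) = 40
D (P1): max(-43, 30, -7) = 30
B (Chance): 1/3·40 + 1/3·30 + 1/3·-15 = 18.33
F (P1): max(2, 0, 36) = 36
G (P1): max(-8, -23, -21) = -8
E (P2): min(36, -8, -4) = -8
I (P1): max(-8, -20, -38) = -8
J (P1): max(-41, 35, -28) = 35
H (P2): min(-8, 35, -17) = -17
Root (P1): max(18.33, -8, -17) = 18.33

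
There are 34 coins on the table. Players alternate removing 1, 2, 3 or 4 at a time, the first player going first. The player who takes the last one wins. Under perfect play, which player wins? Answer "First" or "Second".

i:   0  1  2  3  4  5  6  7  8  9 10 11 12 13 14 15 16 17 18 19 20 21 22 23 24 25 26 27 28 29 30 31 32 33 34
     L  W  W  W  W  L  W  W  W  W  L  W  W  W  W  L  W  W  W  W  L  W  W  W  W  L  W  W  W  W  L  W  W  W  W
Position 34 is W, so the first player wins.

First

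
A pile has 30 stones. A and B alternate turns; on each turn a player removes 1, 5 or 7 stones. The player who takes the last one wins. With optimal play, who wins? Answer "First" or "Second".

i:   0  1  2  3  4  5  6  7  8  9 10 11 12 13 14 15 16 17 18 19 20 21 22 23 24 25 26 27 28 29 30
     L  W  L  W  L  W  L  W  L  W  L  W  L  W  L  W  L  W  L  W  L  W  L  W  L  W  L  W  L  W  L
Position 30 is L, so the second player wins.

Second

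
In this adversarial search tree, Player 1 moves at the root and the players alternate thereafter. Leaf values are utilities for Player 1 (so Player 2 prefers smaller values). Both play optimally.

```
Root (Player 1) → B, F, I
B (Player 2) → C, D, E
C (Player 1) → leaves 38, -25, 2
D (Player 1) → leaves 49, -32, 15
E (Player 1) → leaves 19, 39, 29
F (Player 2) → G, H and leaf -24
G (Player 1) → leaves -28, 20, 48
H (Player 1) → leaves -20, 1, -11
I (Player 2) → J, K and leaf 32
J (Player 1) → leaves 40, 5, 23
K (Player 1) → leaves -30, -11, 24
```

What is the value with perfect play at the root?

C (Player 1): max(38, -25, 2) = 38
D (Player 1): max(49, -32, 15) = 49
E (Player 1): max(19, 39, 29) = 39
B (Player 2): min(38, 49, 39) = 38
G (Player 1): max(-28, 20, 48) = 48
H (Player 1): max(-20, 1, -11) = 1
F (Player 2): min(48, 1, -24) = -24
J (Player 1): max(40, 5, 23) = 40
K (Player 1): max(-30, -11, 24) = 24
I (Player 2): min(40, 24, 32) = 24
Root (Player 1): max(38, -24, 24) = 38

38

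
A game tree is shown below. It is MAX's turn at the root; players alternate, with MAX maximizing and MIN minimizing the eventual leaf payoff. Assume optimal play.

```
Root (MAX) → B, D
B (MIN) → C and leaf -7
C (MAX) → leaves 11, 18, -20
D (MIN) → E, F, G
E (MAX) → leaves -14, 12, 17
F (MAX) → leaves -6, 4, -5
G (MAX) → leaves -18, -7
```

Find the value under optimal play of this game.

-7

C (MAX): max(11, 18, -20) = 18
B (MIN): min(18, -7) = -7
E (MAX): max(-14, 12, 17) = 17
F (MAX): max(-6, 4, -5) = 4
G (MAX): max(-18, -7) = -7
D (MIN): min(17, 4, -7) = -7
Root (MAX): max(-7, -7) = -7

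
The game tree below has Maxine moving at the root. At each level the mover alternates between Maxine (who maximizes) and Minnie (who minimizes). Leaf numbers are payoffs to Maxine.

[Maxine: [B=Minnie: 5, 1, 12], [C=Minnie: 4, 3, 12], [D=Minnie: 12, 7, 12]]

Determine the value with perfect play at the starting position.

7

B (Minnie): min(5, 1, 12) = 1
C (Minnie): min(4, 3, 12) = 3
D (Minnie): min(12, 7, 12) = 7
Root (Maxine): max(1, 3, 7) = 7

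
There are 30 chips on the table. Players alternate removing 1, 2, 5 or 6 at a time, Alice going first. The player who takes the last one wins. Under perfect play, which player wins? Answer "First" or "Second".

First

Mark each pile size as W (mover wins) or L (mover loses):
i:   0  1  2  3  4  5  6  7  8  9 10 11 12 13 14 15 16 17 18 19 20 21 22 23 24 25 26 27 28 29 30
     L  W  W  L  W  W  W  L  W  W  L  W  W  W  L  W  W  L  W  W  W  L  W  W  L  W  W  W  L  W  W
Position 30 is W, so the first player wins.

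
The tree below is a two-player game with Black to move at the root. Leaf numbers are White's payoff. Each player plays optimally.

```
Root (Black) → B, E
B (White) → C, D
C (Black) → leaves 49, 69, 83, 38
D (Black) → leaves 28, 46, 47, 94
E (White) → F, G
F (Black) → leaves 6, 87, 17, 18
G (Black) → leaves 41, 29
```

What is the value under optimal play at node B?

38

C: min(49, 69, 83, 38) = 38
D: min(28, 46, 47, 94) = 28
B: max(38, 28) = 38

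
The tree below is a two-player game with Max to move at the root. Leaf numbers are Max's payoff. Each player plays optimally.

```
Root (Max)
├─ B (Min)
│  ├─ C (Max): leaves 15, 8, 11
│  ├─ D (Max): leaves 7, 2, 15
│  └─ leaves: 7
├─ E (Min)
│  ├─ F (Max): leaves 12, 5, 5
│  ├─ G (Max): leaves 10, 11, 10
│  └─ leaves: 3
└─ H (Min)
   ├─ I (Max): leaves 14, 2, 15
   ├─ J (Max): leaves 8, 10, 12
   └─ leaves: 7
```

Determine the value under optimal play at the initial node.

C (Max): max(15, 8, 11) = 15
D (Max): max(7, 2, 15) = 15
B (Min): min(15, 15, 7) = 7
F (Max): max(12, 5, 5) = 12
G (Max): max(10, 11, 10) = 11
E (Min): min(12, 11, 3) = 3
I (Max): max(14, 2, 15) = 15
J (Max): max(8, 10, 12) = 12
H (Min): min(15, 12, 7) = 7
Root (Max): max(7, 3, 7) = 7

7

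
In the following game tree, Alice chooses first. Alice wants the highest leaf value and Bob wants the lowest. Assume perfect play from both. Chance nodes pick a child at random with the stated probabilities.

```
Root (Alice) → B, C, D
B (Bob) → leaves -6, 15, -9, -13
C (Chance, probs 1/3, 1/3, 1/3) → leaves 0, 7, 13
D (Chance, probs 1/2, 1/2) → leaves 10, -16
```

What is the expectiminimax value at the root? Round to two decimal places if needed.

6.67

B (Bob): min(-6, 15, -9, -13) = -13
C (Chance): 1/3·0 + 1/3·7 + 1/3·13 = 6.67
D (Chance): 1/2·10 + 1/2·-16 = -3
Root (Alice): max(-13, 6.67, -3) = 6.67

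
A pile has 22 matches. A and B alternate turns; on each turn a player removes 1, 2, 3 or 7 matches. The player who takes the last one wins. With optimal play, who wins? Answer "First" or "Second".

First

W/L table (W = player to move can force a win):
i:   0  1  2  3  4  5  6  7  8  9 10 11 12 13 14 15 16 17 18 19 20 21 22
     L  W  W  W  L  W  W  W  L  W  W  W  L  W  W  W  L  W  W  W  L  W  W
Position 22 is W, so the first player wins.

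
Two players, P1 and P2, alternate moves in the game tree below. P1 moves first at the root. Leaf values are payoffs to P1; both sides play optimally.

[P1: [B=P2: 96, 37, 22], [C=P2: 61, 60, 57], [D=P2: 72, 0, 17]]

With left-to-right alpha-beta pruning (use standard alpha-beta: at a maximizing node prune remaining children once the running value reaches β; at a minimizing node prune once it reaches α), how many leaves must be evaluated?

B [α=-∞,β=+∞]: v=22
C [α=22,β=+∞]: v=57
D [α=57,β=+∞]: v=0 after child 2 ≤ α → α-cutoff, skip 1
Root [α=-∞,β=+∞]: v=57
Leaves evaluated: 8 of 9.

8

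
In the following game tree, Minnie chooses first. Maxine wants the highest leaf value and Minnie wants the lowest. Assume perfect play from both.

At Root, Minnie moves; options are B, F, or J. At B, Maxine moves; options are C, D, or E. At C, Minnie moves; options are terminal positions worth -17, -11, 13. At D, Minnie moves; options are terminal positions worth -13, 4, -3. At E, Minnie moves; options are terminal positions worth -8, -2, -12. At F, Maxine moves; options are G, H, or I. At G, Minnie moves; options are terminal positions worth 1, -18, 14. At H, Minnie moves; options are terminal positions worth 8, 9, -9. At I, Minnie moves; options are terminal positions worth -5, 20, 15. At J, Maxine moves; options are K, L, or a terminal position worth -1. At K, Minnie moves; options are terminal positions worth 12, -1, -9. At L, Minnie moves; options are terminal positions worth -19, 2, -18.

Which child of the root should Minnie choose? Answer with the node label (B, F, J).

C (Minnie): min(-17, -11, 13) = -17
D (Minnie): min(-13, 4, -3) = -13
E (Minnie): min(-8, -2, -12) = -12
B (Maxine): max(-17, -13, -12) = -12
G (Minnie): min(1, -18, 14) = -18
H (Minnie): min(8, 9, -9) = -9
I (Minnie): min(-5, 20, 15) = -5
F (Maxine): max(-18, -9, -5) = -5
K (Minnie): min(12, -1, -9) = -9
L (Minnie): min(-19, 2, -18) = -19
J (Maxine): max(-9, -19, -1) = -1
Root (Minnie): min(-12, -5, -1) = -12
Minnie picks the child with the lowest value: B (value -12).

B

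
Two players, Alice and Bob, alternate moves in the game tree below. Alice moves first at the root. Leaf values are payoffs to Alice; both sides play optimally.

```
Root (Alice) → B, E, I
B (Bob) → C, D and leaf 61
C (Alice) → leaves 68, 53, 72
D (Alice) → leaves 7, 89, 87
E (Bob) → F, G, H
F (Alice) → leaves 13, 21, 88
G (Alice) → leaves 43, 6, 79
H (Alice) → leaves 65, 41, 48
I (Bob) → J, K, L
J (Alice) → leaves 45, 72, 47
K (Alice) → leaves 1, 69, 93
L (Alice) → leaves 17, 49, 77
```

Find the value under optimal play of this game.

72

C (Alice): max(68, 53, 72) = 72
D (Alice): max(7, 89, 87) = 89
B (Bob): min(72, 89, 61) = 61
F (Alice): max(13, 21, 88) = 88
G (Alice): max(43, 6, 79) = 79
H (Alice): max(65, 41, 48) = 65
E (Bob): min(88, 79, 65) = 65
J (Alice): max(45, 72, 47) = 72
K (Alice): max(1, 69, 93) = 93
L (Alice): max(17, 49, 77) = 77
I (Bob): min(72, 93, 77) = 72
Root (Alice): max(61, 65, 72) = 72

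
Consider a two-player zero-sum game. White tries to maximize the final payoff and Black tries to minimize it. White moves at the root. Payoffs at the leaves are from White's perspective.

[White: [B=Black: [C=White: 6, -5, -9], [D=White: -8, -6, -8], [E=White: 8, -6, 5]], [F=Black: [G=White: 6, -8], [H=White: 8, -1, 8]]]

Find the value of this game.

6

C (White): max(6, -5, -9) = 6
D (White): max(-8, -6, -8) = -6
E (White): max(8, -6, 5) = 8
B (Black): min(6, -6, 8) = -6
G (White): max(6, -8) = 6
H (White): max(8, -1, 8) = 8
F (Black): min(6, 8) = 6
Root (White): max(-6, 6) = 6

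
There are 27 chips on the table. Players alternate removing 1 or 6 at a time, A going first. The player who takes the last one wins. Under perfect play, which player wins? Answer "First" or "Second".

Positions where the player to move wins (W) vs loses (L):
i:   0  1  2  3  4  5  6  7  8  9 10 11 12 13 14 15 16 17 18 19 20 21 22 23 24 25 26 27
     L  W  L  W  L  W  W  L  W  L  W  L  W  W  L  W  L  W  L  W  W  L  W  L  W  L  W  W
Position 27 is W, so the first player wins.

First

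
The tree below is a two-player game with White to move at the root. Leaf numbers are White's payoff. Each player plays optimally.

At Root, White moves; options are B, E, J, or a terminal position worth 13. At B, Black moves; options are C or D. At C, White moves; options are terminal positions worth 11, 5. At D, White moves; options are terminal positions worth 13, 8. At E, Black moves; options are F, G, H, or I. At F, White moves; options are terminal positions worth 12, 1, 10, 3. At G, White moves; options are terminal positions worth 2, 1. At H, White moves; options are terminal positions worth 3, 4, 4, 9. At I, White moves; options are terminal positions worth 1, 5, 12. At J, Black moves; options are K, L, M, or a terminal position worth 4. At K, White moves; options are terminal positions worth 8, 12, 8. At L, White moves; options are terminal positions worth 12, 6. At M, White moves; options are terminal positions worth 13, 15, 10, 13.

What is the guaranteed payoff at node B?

11

C: max(11, 5) = 11
D: max(13, 8) = 13
B: min(11, 13) = 11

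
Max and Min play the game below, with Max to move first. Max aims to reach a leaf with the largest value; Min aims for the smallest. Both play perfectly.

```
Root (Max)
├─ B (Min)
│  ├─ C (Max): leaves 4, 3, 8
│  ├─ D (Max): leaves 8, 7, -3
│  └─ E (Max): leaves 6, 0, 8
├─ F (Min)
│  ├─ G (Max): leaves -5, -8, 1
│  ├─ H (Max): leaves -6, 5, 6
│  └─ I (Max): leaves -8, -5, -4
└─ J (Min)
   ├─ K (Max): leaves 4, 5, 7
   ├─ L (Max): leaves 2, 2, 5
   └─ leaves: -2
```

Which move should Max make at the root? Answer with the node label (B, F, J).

C (Max): max(4, 3, 8) = 8
D (Max): max(8, 7, -3) = 8
E (Max): max(6, 0, 8) = 8
B (Min): min(8, 8, 8) = 8
G (Max): max(-5, -8, 1) = 1
H (Max): max(-6, 5, 6) = 6
I (Max): max(-8, -5, -4) = -4
F (Min): min(1, 6, -4) = -4
K (Max): max(4, 5, 7) = 7
L (Max): max(2, 2, 5) = 5
J (Min): min(7, 5, -2) = -2
Root (Max): max(8, -4, -2) = 8
Max picks the child with the highest value: B (value 8).

B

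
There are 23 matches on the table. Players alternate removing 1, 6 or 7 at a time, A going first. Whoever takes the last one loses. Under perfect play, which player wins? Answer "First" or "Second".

Compute winning (W) and losing (L) positions by backward induction:
i:   0  1  2  3  4  5  6  7  8  9 10 11 12 13 14 15 16 17 18 19 20 21 22 23
     W  L  W  L  W  L  W  W  W  W  W  W  W  L  W  L  W  L  W  W  W  W  W  W
Position 23 is W, so the first player wins.

First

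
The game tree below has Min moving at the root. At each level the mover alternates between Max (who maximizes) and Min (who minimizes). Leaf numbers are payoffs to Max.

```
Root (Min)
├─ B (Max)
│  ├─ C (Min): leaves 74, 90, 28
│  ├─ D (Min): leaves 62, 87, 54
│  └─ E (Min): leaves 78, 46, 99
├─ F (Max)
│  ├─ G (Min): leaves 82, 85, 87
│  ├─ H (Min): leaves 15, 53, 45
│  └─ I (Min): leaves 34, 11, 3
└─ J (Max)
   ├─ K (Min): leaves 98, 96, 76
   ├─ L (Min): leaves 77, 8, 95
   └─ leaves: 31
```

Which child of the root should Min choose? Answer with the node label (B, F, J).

C (Min): min(74, 90, 28) = 28
D (Min): min(62, 87, 54) = 54
E (Min): min(78, 46, 99) = 46
B (Max): max(28, 54, 46) = 54
G (Min): min(82, 85, 87) = 82
H (Min): min(15, 53, 45) = 15
I (Min): min(34, 11, 3) = 3
F (Max): max(82, 15, 3) = 82
K (Min): min(98, 96, 76) = 76
L (Min): min(77, 8, 95) = 8
J (Max): max(76, 8, 31) = 76
Root (Min): min(54, 82, 76) = 54
Min picks the child with the lowest value: B (value 54).

B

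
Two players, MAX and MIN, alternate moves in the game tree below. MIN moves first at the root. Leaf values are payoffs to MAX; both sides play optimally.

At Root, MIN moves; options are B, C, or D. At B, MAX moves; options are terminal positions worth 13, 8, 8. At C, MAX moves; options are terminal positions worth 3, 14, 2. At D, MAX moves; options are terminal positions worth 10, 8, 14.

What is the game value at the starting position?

B (MAX): max(13, 8, 8) = 13
C (MAX): max(3, 14, 2) = 14
D (MAX): max(10, 8, 14) = 14
Root (MIN): min(13, 14, 14) = 13

13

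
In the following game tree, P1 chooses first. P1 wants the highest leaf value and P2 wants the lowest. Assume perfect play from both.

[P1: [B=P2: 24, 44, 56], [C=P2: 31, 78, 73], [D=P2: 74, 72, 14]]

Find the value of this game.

31

B (P2): min(24, 44, 56) = 24
C (P2): min(31, 78, 73) = 31
D (P2): min(74, 72, 14) = 14
Root (P1): max(24, 31, 14) = 31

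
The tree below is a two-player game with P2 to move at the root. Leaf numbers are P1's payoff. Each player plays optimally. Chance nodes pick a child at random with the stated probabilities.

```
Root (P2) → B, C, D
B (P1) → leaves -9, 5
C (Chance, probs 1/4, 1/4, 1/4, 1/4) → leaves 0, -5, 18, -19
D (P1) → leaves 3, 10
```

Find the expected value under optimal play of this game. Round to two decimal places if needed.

-1.5

B (P1): max(-9, 5) = 5
C (Chance): 1/4·0 + 1/4·-5 + 1/4·18 + 1/4·-19 = -1.5
D (P1): max(3, 10) = 10
Root (P2): min(5, -1.5, 10) = -1.5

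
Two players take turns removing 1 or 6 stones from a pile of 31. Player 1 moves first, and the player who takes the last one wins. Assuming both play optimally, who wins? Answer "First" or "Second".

i:   0  1  2  3  4  5  6  7  8  9 10 11 12 13 14 15 16 17 18 19 20 21 22 23 24 25 26 27 28 29 30 31
     L  W  L  W  L  W  W  L  W  L  W  L  W  W  L  W  L  W  L  W  W  L  W  L  W  L  W  W  L  W  L  W
Position 31 is W, so the first player wins.

First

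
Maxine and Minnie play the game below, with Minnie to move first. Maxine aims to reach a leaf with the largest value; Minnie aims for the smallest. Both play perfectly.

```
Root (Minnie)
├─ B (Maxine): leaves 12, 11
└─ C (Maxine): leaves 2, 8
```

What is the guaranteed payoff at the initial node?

8

B (Maxine): max(12, 11) = 12
C (Maxine): max(2, 8) = 8
Root (Minnie): min(12, 8) = 8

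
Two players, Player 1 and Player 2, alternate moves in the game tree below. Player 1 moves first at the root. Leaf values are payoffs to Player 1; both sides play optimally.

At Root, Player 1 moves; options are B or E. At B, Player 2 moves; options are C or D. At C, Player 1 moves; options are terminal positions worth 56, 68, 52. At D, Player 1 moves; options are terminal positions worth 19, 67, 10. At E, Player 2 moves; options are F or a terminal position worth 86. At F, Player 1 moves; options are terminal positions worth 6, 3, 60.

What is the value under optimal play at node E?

60

F: max(6, 3, 60) = 60
E: min(60, 86) = 60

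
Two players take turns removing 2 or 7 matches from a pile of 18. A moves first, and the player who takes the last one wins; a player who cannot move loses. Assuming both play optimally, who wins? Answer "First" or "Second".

Mark each pile size as W (mover wins) or L (mover loses):
i:   0  1  2  3  4  5  6  7  8  9 10 11 12 13 14 15 16 17 18
     L  L  W  W  L  L  W  W  W  L  L  W  W  L  L  W  W  W  L
Position 18 is L, so the second player wins.

Second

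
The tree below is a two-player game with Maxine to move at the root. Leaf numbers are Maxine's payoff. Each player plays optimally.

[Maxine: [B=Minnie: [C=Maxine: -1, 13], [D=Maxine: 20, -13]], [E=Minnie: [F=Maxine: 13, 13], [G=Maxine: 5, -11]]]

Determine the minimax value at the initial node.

C (Maxine): max(-1, 13) = 13
D (Maxine): max(20, -13) = 20
B (Minnie): min(13, 20) = 13
F (Maxine): max(13, 13) = 13
G (Maxine): max(5, -11) = 5
E (Minnie): min(13, 5) = 5
Root (Maxine): max(13, 5) = 13

13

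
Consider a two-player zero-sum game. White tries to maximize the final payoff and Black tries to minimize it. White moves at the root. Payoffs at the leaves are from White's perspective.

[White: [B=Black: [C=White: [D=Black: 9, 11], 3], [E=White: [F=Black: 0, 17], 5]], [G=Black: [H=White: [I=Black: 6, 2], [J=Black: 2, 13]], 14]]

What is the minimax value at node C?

D: min(9, 11) = 9
C: max(9, 3) = 9

9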